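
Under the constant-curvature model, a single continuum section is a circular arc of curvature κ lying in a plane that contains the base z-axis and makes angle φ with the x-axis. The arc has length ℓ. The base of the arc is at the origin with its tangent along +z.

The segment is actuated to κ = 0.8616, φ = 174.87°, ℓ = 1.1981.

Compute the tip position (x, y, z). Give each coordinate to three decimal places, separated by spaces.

-0.563 0.051 0.996

θ = κ·ℓ = 0.8616 × 1.1981 = 1.03228 rad
ρ = (1 − cos θ)/κ = (1 − 0.51286)/0.8616 = 0.56539
z = sin θ / κ = 0.85847/0.8616 = 0.99637
x = ρ cos φ = 0.56539 × cos(174.87°) = -0.56312
y = ρ sin φ = 0.56539 × sin(174.87°) = 0.05055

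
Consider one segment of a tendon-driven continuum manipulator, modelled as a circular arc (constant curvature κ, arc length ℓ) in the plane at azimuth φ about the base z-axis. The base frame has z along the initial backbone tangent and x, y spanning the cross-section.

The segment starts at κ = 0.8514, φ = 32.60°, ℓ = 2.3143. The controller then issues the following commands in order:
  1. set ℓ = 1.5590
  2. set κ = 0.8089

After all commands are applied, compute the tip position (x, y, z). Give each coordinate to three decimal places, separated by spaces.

0.724 0.463 1.177

initial: κ=0.8514, φ=32.60°, ℓ=2.3143
cmd 1: set ℓ=1.5590 → (κ,φ,ℓ)=(0.8514,32.60°,1.5590) → tip=(0.7510,0.4803,1.1399)
cmd 2: set κ=0.8089 → (κ,φ,ℓ)=(0.8089,32.60°,1.5590) → tip=(0.7240,0.4630,1.1774)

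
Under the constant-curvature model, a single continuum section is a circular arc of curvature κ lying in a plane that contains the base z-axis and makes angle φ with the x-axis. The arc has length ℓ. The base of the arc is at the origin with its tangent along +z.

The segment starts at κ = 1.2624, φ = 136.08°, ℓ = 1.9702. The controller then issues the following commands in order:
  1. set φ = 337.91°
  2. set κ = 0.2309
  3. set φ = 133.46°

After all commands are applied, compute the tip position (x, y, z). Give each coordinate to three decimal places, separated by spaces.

initial: κ=1.2624, φ=136.08°, ℓ=1.9702
cmd 1: set φ=337.91° → (κ,φ,ℓ)=(1.2624,337.91°,1.9702) → tip=(1.3163,-0.5342,0.4822)
cmd 2: set κ=0.2309 → (κ,φ,ℓ)=(0.2309,337.91°,1.9702) → tip=(0.4081,-0.1656,1.9029)
cmd 3: set φ=133.46° → (κ,φ,ℓ)=(0.2309,133.46°,1.9702) → tip=(-0.3030,0.3197,1.9029)

-0.303 0.320 1.903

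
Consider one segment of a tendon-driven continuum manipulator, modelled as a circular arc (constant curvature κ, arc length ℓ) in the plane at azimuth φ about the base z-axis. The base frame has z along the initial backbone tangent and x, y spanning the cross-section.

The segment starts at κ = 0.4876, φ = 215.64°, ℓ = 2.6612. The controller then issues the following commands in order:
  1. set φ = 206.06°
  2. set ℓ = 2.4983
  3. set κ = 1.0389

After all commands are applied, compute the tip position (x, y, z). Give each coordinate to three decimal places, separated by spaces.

initial: κ=0.4876, φ=215.64°, ℓ=2.6612
cmd 1: set φ=206.06° → (κ,φ,ℓ)=(0.4876,206.06°,2.6612) → tip=(-1.3453,-0.6579,1.9748)
cmd 2: set ℓ=2.4983 → (κ,φ,ℓ)=(0.4876,206.06°,2.4983) → tip=(-1.2061,-0.5898,1.9247)
cmd 3: set κ=1.0389 → (κ,φ,ℓ)=(1.0389,206.06°,2.4983) → tip=(-1.6036,-0.7842,0.4999)

-1.604 -0.784 0.500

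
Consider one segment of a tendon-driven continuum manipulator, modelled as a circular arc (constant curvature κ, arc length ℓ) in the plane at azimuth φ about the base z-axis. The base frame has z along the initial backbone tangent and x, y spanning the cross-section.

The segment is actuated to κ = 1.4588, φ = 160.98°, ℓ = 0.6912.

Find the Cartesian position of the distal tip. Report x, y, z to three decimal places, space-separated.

θ = κ·ℓ = 1.4588 × 0.6912 = 1.00832 rad
ρ = (1 − cos θ)/κ = (1 − 0.53328)/1.4588 = 0.31993
z = sin θ / κ = 0.84594/1.4588 = 0.57989
x = ρ cos φ = 0.31993 × cos(160.98°) = -0.30247
y = ρ sin φ = 0.31993 × sin(160.98°) = 0.10427

-0.302 0.104 0.580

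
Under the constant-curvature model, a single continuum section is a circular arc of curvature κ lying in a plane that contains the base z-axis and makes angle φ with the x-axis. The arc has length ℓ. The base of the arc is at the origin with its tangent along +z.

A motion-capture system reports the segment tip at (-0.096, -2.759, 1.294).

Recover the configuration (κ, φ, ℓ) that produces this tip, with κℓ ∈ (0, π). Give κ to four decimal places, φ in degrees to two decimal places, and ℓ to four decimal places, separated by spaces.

0.5940 268.01 3.8133

ρ = √(x²+y²) = √(-0.096² + -2.759²) = 2.76067
φ = atan2(y, x) mod 360° = atan2(-2.759, -0.096) = 268.0072°
|p|² = ρ² + z² = 2.76067² + 1.294² = 9.29573
κ = 2ρ / |p|² = 2×2.76067 / 9.29573 = 0.59396
θ = 2·atan2(ρ, z) = 2·atan2(2.76067, 1.294) = 2.26496 rad
ℓ = θ/κ = 2.26496/0.59396 = 3.81328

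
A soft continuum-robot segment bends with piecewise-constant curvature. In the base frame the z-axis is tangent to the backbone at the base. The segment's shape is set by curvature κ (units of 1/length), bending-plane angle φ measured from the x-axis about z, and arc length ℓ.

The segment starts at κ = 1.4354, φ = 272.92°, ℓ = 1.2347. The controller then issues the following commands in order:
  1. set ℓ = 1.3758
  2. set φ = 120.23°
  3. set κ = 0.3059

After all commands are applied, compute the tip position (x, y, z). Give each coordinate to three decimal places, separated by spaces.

-0.144 0.246 1.336

initial: κ=1.4354, φ=272.92°, ℓ=1.2347
cmd 1: set ℓ=1.3758 → (κ,φ,ℓ)=(1.4354,272.92°,1.3758) → tip=(0.0494,-0.9693,0.6406)
cmd 2: set φ=120.23° → (κ,φ,ℓ)=(1.4354,120.23°,1.3758) → tip=(-0.4886,0.8386,0.6406)
cmd 3: set κ=0.3059 → (κ,φ,ℓ)=(0.3059,120.23°,1.3758) → tip=(-0.1436,0.2465,1.3355)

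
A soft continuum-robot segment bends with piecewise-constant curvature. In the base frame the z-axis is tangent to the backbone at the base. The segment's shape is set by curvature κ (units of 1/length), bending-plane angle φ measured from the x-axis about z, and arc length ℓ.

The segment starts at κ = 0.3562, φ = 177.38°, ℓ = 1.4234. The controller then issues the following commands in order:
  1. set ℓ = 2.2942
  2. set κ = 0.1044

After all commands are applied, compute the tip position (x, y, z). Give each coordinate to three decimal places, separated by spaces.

initial: κ=0.3562, φ=177.38°, ℓ=1.4234
cmd 1: set ℓ=2.2942 → (κ,φ,ℓ)=(0.3562,177.38°,2.2942) → tip=(-0.8855,0.0405,2.0472)
cmd 2: set κ=0.1044 → (κ,φ,ℓ)=(0.1044,177.38°,2.2942) → tip=(-0.2732,0.0125,2.2723)

-0.273 0.012 2.272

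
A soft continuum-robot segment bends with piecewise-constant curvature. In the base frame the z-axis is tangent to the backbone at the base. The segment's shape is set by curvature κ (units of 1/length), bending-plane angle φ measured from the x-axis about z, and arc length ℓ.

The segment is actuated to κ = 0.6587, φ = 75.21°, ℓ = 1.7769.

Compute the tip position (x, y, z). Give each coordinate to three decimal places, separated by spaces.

0.237 0.896 1.398

θ = κ·ℓ = 0.6587 × 1.7769 = 1.17044 rad
ρ = (1 − cos θ)/κ = (1 − 0.38974)/0.6587 = 0.92646
z = sin θ / κ = 0.92092/0.6587 = 1.39809
x = ρ cos φ = 0.92646 × cos(75.21°) = 0.23650
y = ρ sin φ = 0.92646 × sin(75.21°) = 0.89576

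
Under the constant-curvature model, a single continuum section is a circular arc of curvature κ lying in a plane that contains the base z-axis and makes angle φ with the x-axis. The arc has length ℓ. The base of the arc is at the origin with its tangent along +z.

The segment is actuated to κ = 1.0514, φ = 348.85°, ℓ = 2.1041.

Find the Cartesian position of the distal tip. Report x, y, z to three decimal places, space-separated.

1.492 -0.294 0.762

θ = κ·ℓ = 1.0514 × 2.1041 = 2.21225 rad
ρ = (1 − cos θ)/κ = (1 − -0.59836)/1.0514 = 1.52022
z = sin θ / κ = 0.80123/1.0514 = 0.76206
x = ρ cos φ = 1.52022 × cos(348.85°) = 1.49153
y = ρ sin φ = 1.52022 × sin(348.85°) = -0.29398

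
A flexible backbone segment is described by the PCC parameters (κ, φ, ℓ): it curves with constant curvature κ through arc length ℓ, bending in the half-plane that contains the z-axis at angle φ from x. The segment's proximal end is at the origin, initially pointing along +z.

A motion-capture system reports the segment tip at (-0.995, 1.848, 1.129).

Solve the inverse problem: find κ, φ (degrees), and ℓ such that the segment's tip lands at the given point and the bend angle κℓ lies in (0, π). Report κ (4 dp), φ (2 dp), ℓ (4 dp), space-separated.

0.7391 118.30 2.9153

ρ = √(x²+y²) = √(-0.995² + 1.848²) = 2.09884
φ = atan2(y, x) mod 360° = atan2(1.848, -0.995) = 118.2989°
|p|² = ρ² + z² = 2.09884² + 1.129² = 5.67977
κ = 2ρ / |p|² = 2×2.09884 / 5.67977 = 0.73906
θ = 2·atan2(ρ, z) = 2·atan2(2.09884, 1.129) = 2.15456 rad
ℓ = θ/κ = 2.15456/0.73906 = 2.91527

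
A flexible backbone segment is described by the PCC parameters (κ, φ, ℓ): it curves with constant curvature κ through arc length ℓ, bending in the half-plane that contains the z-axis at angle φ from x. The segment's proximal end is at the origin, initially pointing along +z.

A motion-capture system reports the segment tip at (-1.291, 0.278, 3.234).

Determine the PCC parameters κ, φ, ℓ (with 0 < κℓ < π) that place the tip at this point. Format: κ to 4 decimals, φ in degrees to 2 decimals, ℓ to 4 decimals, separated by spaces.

ρ = √(x²+y²) = √(-1.291² + 0.278²) = 1.32059
φ = atan2(y, x) mod 360° = atan2(0.278, -1.291) = 167.8477°
|p|² = ρ² + z² = 1.32059² + 3.234² = 12.20272
κ = 2ρ / |p|² = 2×1.32059 / 12.20272 = 0.21644
θ = 2·atan2(ρ, z) = 2·atan2(1.32059, 3.234) = 0.77536 rad
ℓ = θ/κ = 0.77536/0.21644 = 3.58230

0.2164 167.85 3.5823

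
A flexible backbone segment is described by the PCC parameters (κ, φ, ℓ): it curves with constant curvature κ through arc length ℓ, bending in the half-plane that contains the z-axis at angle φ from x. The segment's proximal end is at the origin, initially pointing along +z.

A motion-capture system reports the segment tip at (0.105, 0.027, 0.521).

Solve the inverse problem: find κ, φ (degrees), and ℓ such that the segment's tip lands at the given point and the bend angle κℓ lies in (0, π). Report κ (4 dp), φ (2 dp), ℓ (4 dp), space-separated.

ρ = √(x²+y²) = √(0.105² + 0.027²) = 0.10842
φ = atan2(y, x) mod 360° = atan2(0.027, 0.105) = 14.4208°
|p|² = ρ² + z² = 0.10842² + 0.521² = 0.28320
κ = 2ρ / |p|² = 2×0.10842 / 0.28320 = 0.76566
θ = 2·atan2(ρ, z) = 2·atan2(0.10842, 0.521) = 0.41033 rad
ℓ = θ/κ = 0.41033/0.76566 = 0.53591

0.7657 14.42 0.5359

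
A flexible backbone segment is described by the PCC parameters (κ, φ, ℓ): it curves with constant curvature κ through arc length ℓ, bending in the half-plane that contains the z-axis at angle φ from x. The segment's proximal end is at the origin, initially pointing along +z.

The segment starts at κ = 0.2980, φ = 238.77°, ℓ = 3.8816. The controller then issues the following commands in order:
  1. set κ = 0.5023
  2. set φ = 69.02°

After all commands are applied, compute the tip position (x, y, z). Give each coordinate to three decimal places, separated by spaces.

0.976 2.547 1.850

initial: κ=0.2980, φ=238.77°, ℓ=3.8816
cmd 1: set κ=0.5023 → (κ,φ,ℓ)=(0.5023,238.77°,3.8816) → tip=(-1.4140,-2.3321,1.8496)
cmd 2: set φ=69.02° → (κ,φ,ℓ)=(0.5023,69.02°,3.8816) → tip=(0.9765,2.5465,1.8496)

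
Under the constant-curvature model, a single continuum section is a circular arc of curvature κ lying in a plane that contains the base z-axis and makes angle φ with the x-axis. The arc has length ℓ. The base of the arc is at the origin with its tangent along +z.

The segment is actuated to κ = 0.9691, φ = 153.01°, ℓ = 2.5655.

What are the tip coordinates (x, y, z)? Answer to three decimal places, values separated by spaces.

θ = κ·ℓ = 0.9691 × 2.5655 = 2.48623 rad
ρ = (1 − cos θ)/κ = (1 − -0.79282)/0.9691 = 1.84999
z = sin θ / κ = 0.60945/0.9691 = 0.62888
x = ρ cos φ = 1.84999 × cos(153.01°) = -1.64850
y = ρ sin φ = 1.84999 × sin(153.01°) = 0.83959

-1.648 0.840 0.629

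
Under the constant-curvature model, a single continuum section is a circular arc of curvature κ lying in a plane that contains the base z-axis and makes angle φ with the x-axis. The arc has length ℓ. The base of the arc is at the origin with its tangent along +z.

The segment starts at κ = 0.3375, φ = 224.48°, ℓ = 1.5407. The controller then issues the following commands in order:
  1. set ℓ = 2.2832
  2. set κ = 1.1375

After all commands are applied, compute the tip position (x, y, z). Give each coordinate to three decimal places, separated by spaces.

initial: κ=0.3375, φ=224.48°, ℓ=1.5407
cmd 1: set ℓ=2.2832 → (κ,φ,ℓ)=(0.3375,224.48°,2.2832) → tip=(-0.5972,-0.5865,2.0639)
cmd 2: set κ=1.1375 → (κ,φ,ℓ)=(1.1375,224.48°,2.2832) → tip=(-1.1638,-1.1429,0.4553)

-1.164 -1.143 0.455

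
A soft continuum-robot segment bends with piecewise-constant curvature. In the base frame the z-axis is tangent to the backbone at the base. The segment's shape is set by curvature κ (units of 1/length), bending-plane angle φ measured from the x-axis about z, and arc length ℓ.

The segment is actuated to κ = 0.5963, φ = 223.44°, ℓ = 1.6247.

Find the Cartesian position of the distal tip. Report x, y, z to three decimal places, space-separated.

θ = κ·ℓ = 0.5963 × 1.6247 = 0.96881 rad
ρ = (1 − cos θ)/κ = (1 − 0.56628)/0.5963 = 0.72735
z = sin θ / κ = 0.82421/0.5963 = 1.38221
x = ρ cos φ = 0.72735 × cos(223.44°) = -0.52812
y = ρ sin φ = 0.72735 × sin(223.44°) = -0.50012

-0.528 -0.500 1.382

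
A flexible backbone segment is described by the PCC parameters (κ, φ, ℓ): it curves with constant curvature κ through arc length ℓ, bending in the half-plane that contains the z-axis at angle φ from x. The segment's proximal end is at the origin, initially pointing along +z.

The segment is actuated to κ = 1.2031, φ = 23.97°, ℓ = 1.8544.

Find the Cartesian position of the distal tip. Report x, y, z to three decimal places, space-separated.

1.225 0.545 0.657

θ = κ·ℓ = 1.2031 × 1.8544 = 2.23103 rad
ρ = (1 − cos θ)/κ = (1 − -0.61330)/1.2031 = 1.34095
z = sin θ / κ = 0.78985/1.2031 = 0.65651
x = ρ cos φ = 1.34095 × cos(23.97°) = 1.22531
y = ρ sin φ = 1.34095 × sin(23.97°) = 0.54477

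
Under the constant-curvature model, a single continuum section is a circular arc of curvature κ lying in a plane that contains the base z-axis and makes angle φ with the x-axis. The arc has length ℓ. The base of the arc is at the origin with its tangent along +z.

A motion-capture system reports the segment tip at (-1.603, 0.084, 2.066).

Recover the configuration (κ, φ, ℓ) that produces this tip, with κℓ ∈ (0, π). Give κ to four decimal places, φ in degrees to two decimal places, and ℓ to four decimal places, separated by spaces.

ρ = √(x²+y²) = √(-1.603² + 0.084²) = 1.60520
φ = atan2(y, x) mod 360° = atan2(0.084, -1.603) = 177.0003°
|p|² = ρ² + z² = 1.60520² + 2.066² = 6.84502
κ = 2ρ / |p|² = 2×1.60520 / 6.84502 = 0.46901
θ = 2·atan2(ρ, z) = 2·atan2(1.60520, 2.066) = 1.32107 rad
ℓ = θ/κ = 1.32107/0.46901 = 2.81670

0.4690 177.00 2.8167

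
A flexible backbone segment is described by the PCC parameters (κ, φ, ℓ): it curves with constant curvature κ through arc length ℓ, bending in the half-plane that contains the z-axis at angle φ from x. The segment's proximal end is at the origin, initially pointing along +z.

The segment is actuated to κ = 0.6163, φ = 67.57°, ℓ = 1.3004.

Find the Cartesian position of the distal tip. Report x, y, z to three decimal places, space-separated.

0.188 0.456 1.166

θ = κ·ℓ = 0.6163 × 1.3004 = 0.80144 rad
ρ = (1 − cos θ)/κ = (1 − 0.69568)/0.6163 = 0.49379
z = sin θ / κ = 0.71836/0.6163 = 1.16559
x = ρ cos φ = 0.49379 × cos(67.57°) = 0.18841
y = ρ sin φ = 0.49379 × sin(67.57°) = 0.45644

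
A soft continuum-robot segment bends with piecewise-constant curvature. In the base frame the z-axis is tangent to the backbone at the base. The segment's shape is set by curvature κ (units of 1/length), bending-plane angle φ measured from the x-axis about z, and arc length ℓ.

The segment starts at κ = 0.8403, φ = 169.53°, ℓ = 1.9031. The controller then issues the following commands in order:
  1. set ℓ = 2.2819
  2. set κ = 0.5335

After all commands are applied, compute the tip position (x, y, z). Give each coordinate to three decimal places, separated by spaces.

initial: κ=0.8403, φ=169.53°, ℓ=1.9031
cmd 1: set ℓ=2.2819 → (κ,φ,ℓ)=(0.8403,169.53°,2.2819) → tip=(-1.5679,0.2897,1.1192)
cmd 2: set κ=0.5335 → (κ,φ,ℓ)=(0.5335,169.53°,2.2819) → tip=(-1.2053,0.2227,1.7586)

-1.205 0.223 1.759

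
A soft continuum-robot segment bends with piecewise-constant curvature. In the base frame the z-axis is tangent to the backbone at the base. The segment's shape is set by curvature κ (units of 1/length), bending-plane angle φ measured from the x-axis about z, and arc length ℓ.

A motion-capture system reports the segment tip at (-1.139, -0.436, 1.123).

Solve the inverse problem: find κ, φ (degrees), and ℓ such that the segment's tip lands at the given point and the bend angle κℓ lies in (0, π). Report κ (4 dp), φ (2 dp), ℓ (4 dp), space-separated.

ρ = √(x²+y²) = √(-1.139² + -0.436²) = 1.21960
φ = atan2(y, x) mod 360° = atan2(-0.436, -1.139) = 200.9464°
|p|² = ρ² + z² = 1.21960² + 1.123² = 2.74855
κ = 2ρ / |p|² = 2×1.21960 / 2.74855 = 0.88745
θ = 2·atan2(ρ, z) = 2·atan2(1.21960, 1.123) = 1.65322 rad
ℓ = θ/κ = 1.65322/0.88745 = 1.86289

0.8874 200.95 1.8629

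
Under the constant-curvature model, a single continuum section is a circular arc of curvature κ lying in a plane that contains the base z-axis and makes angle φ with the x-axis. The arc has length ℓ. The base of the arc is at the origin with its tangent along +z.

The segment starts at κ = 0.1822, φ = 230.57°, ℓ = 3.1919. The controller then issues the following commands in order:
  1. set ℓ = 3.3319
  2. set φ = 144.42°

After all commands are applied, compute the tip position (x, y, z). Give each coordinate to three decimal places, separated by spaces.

-0.798 0.571 3.131

initial: κ=0.1822, φ=230.57°, ℓ=3.1919
cmd 1: set ℓ=3.3319 → (κ,φ,ℓ)=(0.1822,230.57°,3.3319) → tip=(-0.6229,-0.7575,3.1310)
cmd 2: set φ=144.42° → (κ,φ,ℓ)=(0.1822,144.42°,3.3319) → tip=(-0.7976,0.5706,3.1310)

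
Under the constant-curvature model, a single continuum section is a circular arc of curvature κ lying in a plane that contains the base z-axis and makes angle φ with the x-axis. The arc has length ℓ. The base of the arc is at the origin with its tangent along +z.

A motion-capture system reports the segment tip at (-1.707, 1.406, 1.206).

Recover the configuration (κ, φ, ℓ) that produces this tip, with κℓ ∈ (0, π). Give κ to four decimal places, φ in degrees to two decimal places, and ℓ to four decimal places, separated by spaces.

0.6971 140.52 3.0744

ρ = √(x²+y²) = √(-1.707² + 1.406²) = 2.21149
φ = atan2(y, x) mod 360° = atan2(1.406, -1.707) = 140.5228°
|p|² = ρ² + z² = 2.21149² + 1.206² = 6.34512
κ = 2ρ / |p|² = 2×2.21149 / 6.34512 = 0.69707
θ = 2·atan2(ρ, z) = 2·atan2(2.21149, 1.206) = 2.14309 rad
ℓ = θ/κ = 2.14309/0.69707 = 3.07443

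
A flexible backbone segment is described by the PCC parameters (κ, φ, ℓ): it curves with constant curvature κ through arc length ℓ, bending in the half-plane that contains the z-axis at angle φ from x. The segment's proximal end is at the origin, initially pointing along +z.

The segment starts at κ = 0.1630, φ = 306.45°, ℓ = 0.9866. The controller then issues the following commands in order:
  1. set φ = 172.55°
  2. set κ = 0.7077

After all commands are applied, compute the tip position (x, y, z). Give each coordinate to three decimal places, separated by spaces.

initial: κ=0.1630, φ=306.45°, ℓ=0.9866
cmd 1: set φ=172.55° → (κ,φ,ℓ)=(0.1630,172.55°,0.9866) → tip=(-0.0785,0.0103,0.9824)
cmd 2: set κ=0.7077 → (κ,φ,ℓ)=(0.7077,172.55°,0.9866) → tip=(-0.3279,0.0429,0.9084)

-0.328 0.043 0.908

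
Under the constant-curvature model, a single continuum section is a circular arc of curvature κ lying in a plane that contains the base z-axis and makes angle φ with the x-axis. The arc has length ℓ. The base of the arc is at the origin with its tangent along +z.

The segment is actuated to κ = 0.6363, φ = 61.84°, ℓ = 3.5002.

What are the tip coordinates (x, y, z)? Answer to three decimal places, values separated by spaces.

1.194 2.231 1.245

θ = κ·ℓ = 0.6363 × 3.5002 = 2.22718 rad
ρ = (1 − cos θ)/κ = (1 − -0.61025)/0.6363 = 2.53065
z = sin θ / κ = 0.79221/0.6363 = 1.24502
x = ρ cos φ = 2.53065 × cos(61.84°) = 1.19430
y = ρ sin φ = 2.53065 × sin(61.84°) = 2.23111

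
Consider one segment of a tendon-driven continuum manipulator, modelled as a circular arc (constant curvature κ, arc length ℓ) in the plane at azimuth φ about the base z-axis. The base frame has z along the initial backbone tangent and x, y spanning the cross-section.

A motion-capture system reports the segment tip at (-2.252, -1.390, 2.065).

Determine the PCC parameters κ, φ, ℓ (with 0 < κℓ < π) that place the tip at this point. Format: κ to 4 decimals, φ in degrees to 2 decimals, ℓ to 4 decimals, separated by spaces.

ρ = √(x²+y²) = √(-2.252² + -1.390²) = 2.64643
φ = atan2(y, x) mod 360° = atan2(-1.390, -2.252) = 211.6841°
|p|² = ρ² + z² = 2.64643² + 2.065² = 11.26783
κ = 2ρ / |p|² = 2×2.64643 / 11.26783 = 0.46973
θ = 2·atan2(ρ, z) = 2·atan2(2.64643, 2.065) = 1.81637 rad
ℓ = θ/κ = 1.81637/0.46973 = 3.86682

0.4697 211.68 3.8668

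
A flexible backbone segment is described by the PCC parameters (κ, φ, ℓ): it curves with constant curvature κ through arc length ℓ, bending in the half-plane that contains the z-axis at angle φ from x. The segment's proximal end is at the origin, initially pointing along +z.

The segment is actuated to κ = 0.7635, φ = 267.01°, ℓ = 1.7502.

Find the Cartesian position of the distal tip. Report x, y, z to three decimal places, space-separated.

θ = κ·ℓ = 0.7635 × 1.7502 = 1.33628 rad
ρ = (1 − cos θ)/κ = (1 − 0.23237)/0.7635 = 1.00540
z = sin θ / κ = 0.97263/0.7635 = 1.27390
x = ρ cos φ = 1.00540 × cos(267.01°) = -0.05244
y = ρ sin φ = 1.00540 × sin(267.01°) = -1.00403

-0.052 -1.004 1.274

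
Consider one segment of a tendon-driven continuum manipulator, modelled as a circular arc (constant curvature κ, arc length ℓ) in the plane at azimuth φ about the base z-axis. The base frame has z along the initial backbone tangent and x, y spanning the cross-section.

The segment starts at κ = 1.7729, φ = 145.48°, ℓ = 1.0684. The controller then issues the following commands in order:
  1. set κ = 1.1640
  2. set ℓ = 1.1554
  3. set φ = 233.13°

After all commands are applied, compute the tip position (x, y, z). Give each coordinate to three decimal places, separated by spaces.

-0.400 -0.533 0.837

initial: κ=1.7729, φ=145.48°, ℓ=1.0684
cmd 1: set κ=1.1640 → (κ,φ,ℓ)=(1.1640,145.48°,1.0684) → tip=(-0.4804,0.3304,0.8135)
cmd 2: set ℓ=1.1554 → (κ,φ,ℓ)=(1.1640,145.48°,1.1554) → tip=(-0.5493,0.3778,0.8373)
cmd 3: set φ=233.13° → (κ,φ,ℓ)=(1.1640,233.13°,1.1554) → tip=(-0.4000,-0.5333,0.8373)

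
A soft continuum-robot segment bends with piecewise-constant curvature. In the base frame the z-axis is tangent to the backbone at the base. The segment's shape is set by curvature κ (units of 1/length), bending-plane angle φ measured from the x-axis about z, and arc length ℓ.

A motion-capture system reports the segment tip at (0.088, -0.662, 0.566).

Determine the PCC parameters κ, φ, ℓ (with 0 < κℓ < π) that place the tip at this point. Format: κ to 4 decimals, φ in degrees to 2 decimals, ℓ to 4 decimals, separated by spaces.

1.7429 277.57 0.9958

ρ = √(x²+y²) = √(0.088² + -0.662²) = 0.66782
φ = atan2(y, x) mod 360° = atan2(-0.662, 0.088) = 277.5720°
|p|² = ρ² + z² = 0.66782² + 0.566² = 0.76634
κ = 2ρ / |p|² = 2×0.66782 / 0.76634 = 1.74288
θ = 2·atan2(ρ, z) = 2·atan2(0.66782, 0.566) = 1.73548 rad
ℓ = θ/κ = 1.73548/1.74288 = 0.99575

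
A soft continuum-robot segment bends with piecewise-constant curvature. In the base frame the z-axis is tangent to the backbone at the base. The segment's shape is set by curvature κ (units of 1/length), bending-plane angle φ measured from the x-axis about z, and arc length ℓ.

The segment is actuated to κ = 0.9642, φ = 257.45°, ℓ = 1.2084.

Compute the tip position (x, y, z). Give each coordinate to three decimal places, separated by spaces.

θ = κ·ℓ = 0.9642 × 1.2084 = 1.16514 rad
ρ = (1 − cos θ)/κ = (1 − 0.39462)/0.9642 = 0.62785
z = sin θ / κ = 0.91884/0.9642 = 0.95296
x = ρ cos φ = 0.62785 × cos(257.45°) = -0.13643
y = ρ sin φ = 0.62785 × sin(257.45°) = -0.61285

-0.136 -0.613 0.953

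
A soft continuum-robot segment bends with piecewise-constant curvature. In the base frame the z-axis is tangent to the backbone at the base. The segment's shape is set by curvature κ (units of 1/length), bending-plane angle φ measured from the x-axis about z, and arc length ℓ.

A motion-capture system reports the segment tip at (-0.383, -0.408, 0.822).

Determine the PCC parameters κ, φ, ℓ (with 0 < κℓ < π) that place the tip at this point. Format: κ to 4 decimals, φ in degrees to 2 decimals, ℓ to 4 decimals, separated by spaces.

1.1318 226.81 1.0562

ρ = √(x²+y²) = √(-0.383² + -0.408²) = 0.55960
φ = atan2(y, x) mod 360° = atan2(-0.408, -0.383) = 226.8103°
|p|² = ρ² + z² = 0.55960² + 0.822² = 0.98884
κ = 2ρ / |p|² = 2×0.55960 / 0.98884 = 1.13184
θ = 2·atan2(ρ, z) = 2·atan2(0.55960, 0.822) = 1.19542 rad
ℓ = θ/κ = 1.19542/1.13184 = 1.05618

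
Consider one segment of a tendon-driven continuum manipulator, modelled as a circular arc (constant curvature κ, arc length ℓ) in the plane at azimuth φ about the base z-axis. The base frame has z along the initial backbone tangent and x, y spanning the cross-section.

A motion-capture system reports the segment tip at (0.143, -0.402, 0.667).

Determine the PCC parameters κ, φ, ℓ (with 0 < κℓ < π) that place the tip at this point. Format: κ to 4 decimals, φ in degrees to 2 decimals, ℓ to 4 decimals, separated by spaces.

ρ = √(x²+y²) = √(0.143² + -0.402²) = 0.42668
φ = atan2(y, x) mod 360° = atan2(-0.402, 0.143) = 289.5816°
|p|² = ρ² + z² = 0.42668² + 0.667² = 0.62694
κ = 2ρ / |p|² = 2×0.42668 / 0.62694 = 1.36114
θ = 2·atan2(ρ, z) = 2·atan2(0.42668, 0.667) = 1.13819 rad
ℓ = θ/κ = 1.13819/1.36114 = 0.83621

1.3611 289.58 0.8362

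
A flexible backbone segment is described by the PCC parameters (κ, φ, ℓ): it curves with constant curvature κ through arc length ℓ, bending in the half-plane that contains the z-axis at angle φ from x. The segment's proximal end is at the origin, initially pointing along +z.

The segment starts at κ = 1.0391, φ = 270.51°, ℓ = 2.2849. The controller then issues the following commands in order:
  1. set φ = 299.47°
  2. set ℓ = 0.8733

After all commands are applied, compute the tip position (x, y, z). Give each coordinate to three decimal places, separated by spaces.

0.182 -0.322 0.758

initial: κ=1.0391, φ=270.51°, ℓ=2.2849
cmd 1: set φ=299.47° → (κ,φ,ℓ)=(1.0391,299.47°,2.2849) → tip=(0.8142,-1.4409,0.6681)
cmd 2: set ℓ=0.8733 → (κ,φ,ℓ)=(1.0391,299.47°,0.8733) → tip=(0.1819,-0.3219,0.7583)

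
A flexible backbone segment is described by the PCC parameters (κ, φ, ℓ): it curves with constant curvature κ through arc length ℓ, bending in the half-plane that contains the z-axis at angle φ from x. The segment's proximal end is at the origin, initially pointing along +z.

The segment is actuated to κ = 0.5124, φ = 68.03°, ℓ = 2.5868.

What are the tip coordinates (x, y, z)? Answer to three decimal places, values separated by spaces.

0.553 1.370 1.893

θ = κ·ℓ = 0.5124 × 2.5868 = 1.32548 rad
ρ = (1 − cos θ)/κ = (1 − 0.24287)/0.5124 = 1.47762
z = sin θ / κ = 0.97006/0.5124 = 1.89317
x = ρ cos φ = 1.47762 × cos(68.03°) = 0.55281
y = ρ sin φ = 1.47762 × sin(68.03°) = 1.37032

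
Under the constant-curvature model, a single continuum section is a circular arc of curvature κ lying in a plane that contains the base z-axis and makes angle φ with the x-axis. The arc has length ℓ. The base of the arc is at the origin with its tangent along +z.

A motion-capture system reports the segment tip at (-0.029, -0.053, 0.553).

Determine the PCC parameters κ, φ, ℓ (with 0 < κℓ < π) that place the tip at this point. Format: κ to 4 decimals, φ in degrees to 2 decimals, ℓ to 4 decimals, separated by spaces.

0.3905 241.31 0.5574

ρ = √(x²+y²) = √(-0.029² + -0.053²) = 0.06042
φ = atan2(y, x) mod 360° = atan2(-0.053, -0.029) = 241.3139°
|p|² = ρ² + z² = 0.06042² + 0.553² = 0.30946
κ = 2ρ / |p|² = 2×0.06042 / 0.30946 = 0.39046
θ = 2·atan2(ρ, z) = 2·atan2(0.06042, 0.553) = 0.21764 rad
ℓ = θ/κ = 0.21764/0.39046 = 0.55739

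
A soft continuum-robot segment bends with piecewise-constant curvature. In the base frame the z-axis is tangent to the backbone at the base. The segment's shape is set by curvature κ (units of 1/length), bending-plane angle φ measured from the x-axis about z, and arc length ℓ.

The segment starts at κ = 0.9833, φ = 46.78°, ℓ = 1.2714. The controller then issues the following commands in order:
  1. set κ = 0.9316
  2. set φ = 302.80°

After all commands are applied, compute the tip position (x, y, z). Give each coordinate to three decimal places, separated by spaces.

initial: κ=0.9833, φ=46.78°, ℓ=1.2714
cmd 1: set κ=0.9316 → (κ,φ,ℓ)=(0.9316,46.78°,1.2714) → tip=(0.4581,0.4875,0.9943)
cmd 2: set φ=302.80° → (κ,φ,ℓ)=(0.9316,302.80°,1.2714) → tip=(0.3624,-0.5623,0.9943)

0.362 -0.562 0.994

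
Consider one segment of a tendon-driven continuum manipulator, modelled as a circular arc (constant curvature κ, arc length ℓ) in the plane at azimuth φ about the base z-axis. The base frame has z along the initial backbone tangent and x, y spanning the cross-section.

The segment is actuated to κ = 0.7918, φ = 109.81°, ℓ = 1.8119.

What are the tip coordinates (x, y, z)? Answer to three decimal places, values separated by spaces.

θ = κ·ℓ = 0.7918 × 1.8119 = 1.43466 rad
ρ = (1 − cos θ)/κ = (1 − 0.13571)/0.7918 = 1.09155
z = sin θ / κ = 0.99075/0.7918 = 1.25126
x = ρ cos φ = 1.09155 × cos(109.81°) = -0.36993
y = ρ sin φ = 1.09155 × sin(109.81°) = 1.02695

-0.370 1.027 1.251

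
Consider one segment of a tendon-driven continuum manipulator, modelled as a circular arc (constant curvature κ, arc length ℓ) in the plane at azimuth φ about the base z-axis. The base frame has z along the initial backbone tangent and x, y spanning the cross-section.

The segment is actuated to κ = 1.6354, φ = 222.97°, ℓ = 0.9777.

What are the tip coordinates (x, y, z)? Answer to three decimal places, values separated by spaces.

-0.460 -0.429 0.611

θ = κ·ℓ = 1.6354 × 0.9777 = 1.59893 rad
ρ = (1 − cos θ)/κ = (1 − -0.02813)/1.6354 = 0.62867
z = sin θ / κ = 0.99960/1.6354 = 0.61123
x = ρ cos φ = 0.62867 × cos(222.97°) = -0.46001
y = ρ sin φ = 0.62867 × sin(222.97°) = -0.42851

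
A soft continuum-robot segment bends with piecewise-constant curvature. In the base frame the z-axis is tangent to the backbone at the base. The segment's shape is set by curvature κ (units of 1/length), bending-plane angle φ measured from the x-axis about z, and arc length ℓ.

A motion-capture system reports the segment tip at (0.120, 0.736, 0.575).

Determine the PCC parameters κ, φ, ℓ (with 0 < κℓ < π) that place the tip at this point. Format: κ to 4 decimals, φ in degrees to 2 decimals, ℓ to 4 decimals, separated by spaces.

ρ = √(x²+y²) = √(0.120² + 0.736²) = 0.74572
φ = atan2(y, x) mod 360° = atan2(0.736, 0.120) = 80.7398°
|p|² = ρ² + z² = 0.74572² + 0.575² = 0.88672
κ = 2ρ / |p|² = 2×0.74572 / 0.88672 = 1.68197
θ = 2·atan2(ρ, z) = 2·atan2(0.74572, 0.575) = 1.82789 rad
ℓ = θ/κ = 1.82789/1.68197 = 1.08676

1.6820 80.74 1.0868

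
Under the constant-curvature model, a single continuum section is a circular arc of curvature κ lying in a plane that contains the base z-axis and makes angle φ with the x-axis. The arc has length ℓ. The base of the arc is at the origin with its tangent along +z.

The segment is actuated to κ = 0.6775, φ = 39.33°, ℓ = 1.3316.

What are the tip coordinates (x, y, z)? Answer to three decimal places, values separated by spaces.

θ = κ·ℓ = 0.6775 × 1.3316 = 0.90216 rad
ρ = (1 − cos θ)/κ = (1 − 0.61992)/0.6775 = 0.56101
z = sin θ / κ = 0.78467/0.6775 = 1.15818
x = ρ cos φ = 0.56101 × cos(39.33°) = 0.43394
y = ρ sin φ = 0.56101 × sin(39.33°) = 0.35556

0.434 0.356 1.158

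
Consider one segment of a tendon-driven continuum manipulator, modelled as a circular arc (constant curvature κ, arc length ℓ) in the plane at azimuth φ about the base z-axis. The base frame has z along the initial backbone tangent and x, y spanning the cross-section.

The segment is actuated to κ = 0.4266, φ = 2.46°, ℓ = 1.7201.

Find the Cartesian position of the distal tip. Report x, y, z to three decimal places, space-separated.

θ = κ·ℓ = 0.4266 × 1.7201 = 0.73379 rad
ρ = (1 − cos θ)/κ = (1 − 0.74264)/0.4266 = 0.60329
z = sin θ / κ = 0.66969/0.4266 = 1.56984
x = ρ cos φ = 0.60329 × cos(2.46°) = 0.60273
y = ρ sin φ = 0.60329 × sin(2.46°) = 0.02589

0.603 0.026 1.570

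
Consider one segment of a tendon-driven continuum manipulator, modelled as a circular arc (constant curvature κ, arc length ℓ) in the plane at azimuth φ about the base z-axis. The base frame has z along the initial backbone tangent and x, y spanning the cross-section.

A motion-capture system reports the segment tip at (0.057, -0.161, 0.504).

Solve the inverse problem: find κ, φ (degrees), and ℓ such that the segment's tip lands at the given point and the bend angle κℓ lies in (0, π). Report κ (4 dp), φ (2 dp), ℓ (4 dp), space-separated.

1.2062 289.50 0.5417

ρ = √(x²+y²) = √(0.057² + -0.161²) = 0.17079
φ = atan2(y, x) mod 360° = atan2(-0.161, 0.057) = 289.4959°
|p|² = ρ² + z² = 0.17079² + 0.504² = 0.28319
κ = 2ρ / |p|² = 2×0.17079 / 0.28319 = 1.20622
θ = 2·atan2(ρ, z) = 2·atan2(0.17079, 0.504) = 0.65346 rad
ℓ = θ/κ = 0.65346/1.20622 = 0.54174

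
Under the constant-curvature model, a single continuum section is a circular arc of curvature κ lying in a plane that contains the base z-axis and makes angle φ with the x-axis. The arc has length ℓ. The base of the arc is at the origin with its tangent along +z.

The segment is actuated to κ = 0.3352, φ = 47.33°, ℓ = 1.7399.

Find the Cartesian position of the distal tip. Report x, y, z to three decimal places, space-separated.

0.334 0.363 1.643

θ = κ·ℓ = 0.3352 × 1.7399 = 0.58321 rad
ρ = (1 − cos θ)/κ = (1 − 0.83470)/0.3352 = 0.49315
z = sin θ / κ = 0.55071/0.3352 = 1.64293
x = ρ cos φ = 0.49315 × cos(47.33°) = 0.33424
y = ρ sin φ = 0.49315 × sin(47.33°) = 0.36260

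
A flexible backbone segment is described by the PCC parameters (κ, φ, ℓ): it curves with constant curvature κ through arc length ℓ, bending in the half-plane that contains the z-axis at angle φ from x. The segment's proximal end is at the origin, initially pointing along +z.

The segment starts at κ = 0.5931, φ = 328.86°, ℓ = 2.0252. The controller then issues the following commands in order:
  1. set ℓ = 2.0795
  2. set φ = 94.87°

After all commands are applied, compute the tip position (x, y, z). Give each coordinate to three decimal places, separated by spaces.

-0.096 1.124 1.591

initial: κ=0.5931, φ=328.86°, ℓ=2.0252
cmd 1: set ℓ=2.0795 → (κ,φ,ℓ)=(0.5931,328.86°,2.0795) → tip=(0.9653,-0.5832,1.5910)
cmd 2: set φ=94.87° → (κ,φ,ℓ)=(0.5931,94.87°,2.0795) → tip=(-0.0957,1.1238,1.5910)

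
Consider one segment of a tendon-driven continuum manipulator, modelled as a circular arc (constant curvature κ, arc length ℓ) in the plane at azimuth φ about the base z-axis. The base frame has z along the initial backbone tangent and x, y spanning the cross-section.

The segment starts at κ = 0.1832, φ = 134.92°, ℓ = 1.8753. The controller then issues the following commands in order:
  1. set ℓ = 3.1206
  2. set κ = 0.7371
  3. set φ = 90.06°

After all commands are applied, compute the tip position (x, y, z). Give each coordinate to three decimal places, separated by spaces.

-0.002 2.261 1.011

initial: κ=0.1832, φ=134.92°, ℓ=1.8753
cmd 1: set ℓ=3.1206 → (κ,φ,ℓ)=(0.1832,134.92°,3.1206) → tip=(-0.6129,0.6146,2.9534)
cmd 2: set κ=0.7371 → (κ,φ,ℓ)=(0.7371,134.92°,3.1206) → tip=(-1.5964,1.6008,1.0115)
cmd 3: set φ=90.06° → (κ,φ,ℓ)=(0.7371,90.06°,3.1206) → tip=(-0.0024,2.2608,1.0115)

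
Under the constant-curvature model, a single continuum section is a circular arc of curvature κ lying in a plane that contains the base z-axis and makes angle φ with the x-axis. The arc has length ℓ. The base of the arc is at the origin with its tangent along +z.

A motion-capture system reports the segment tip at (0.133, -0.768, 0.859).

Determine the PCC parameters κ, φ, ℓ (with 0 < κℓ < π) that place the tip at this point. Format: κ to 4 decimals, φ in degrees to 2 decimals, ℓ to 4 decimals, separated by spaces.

ρ = √(x²+y²) = √(0.133² + -0.768²) = 0.77943
φ = atan2(y, x) mod 360° = atan2(-0.768, 0.133) = 279.8249°
|p|² = ρ² + z² = 0.77943² + 0.859² = 1.34539
κ = 2ρ / |p|² = 2×0.77943 / 1.34539 = 1.15867
θ = 2·atan2(ρ, z) = 2·atan2(0.77943, 0.859) = 1.47374 rad
ℓ = θ/κ = 1.47374/1.15867 = 1.27193

1.1587 279.82 1.2719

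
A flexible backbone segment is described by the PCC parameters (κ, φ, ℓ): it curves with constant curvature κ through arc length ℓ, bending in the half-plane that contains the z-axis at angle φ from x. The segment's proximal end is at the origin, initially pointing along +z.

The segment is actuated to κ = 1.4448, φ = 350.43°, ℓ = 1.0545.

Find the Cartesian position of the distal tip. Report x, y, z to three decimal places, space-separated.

0.650 -0.110 0.691

θ = κ·ℓ = 1.4448 × 1.0545 = 1.52354 rad
ρ = (1 − cos θ)/κ = (1 − 0.04724)/1.4448 = 0.65944
z = sin θ / κ = 0.99888/1.4448 = 0.69136
x = ρ cos φ = 0.65944 × cos(350.43°) = 0.65027
y = ρ sin φ = 0.65944 × sin(350.43°) = -0.10963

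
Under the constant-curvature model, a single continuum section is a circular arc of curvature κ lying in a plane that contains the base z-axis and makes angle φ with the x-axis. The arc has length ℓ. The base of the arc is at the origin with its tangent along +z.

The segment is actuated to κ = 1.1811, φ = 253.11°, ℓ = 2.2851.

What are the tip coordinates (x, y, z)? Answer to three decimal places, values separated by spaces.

θ = κ·ℓ = 1.1811 × 2.2851 = 2.69893 rad
ρ = (1 − cos θ)/κ = (1 − -0.90362)/1.1811 = 1.61173
z = sin θ / κ = 0.42835/1.1811 = 0.36267
x = ρ cos φ = 1.61173 × cos(253.11°) = -0.46826
y = ρ sin φ = 1.61173 × sin(253.11°) = -1.54221

-0.468 -1.542 0.363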